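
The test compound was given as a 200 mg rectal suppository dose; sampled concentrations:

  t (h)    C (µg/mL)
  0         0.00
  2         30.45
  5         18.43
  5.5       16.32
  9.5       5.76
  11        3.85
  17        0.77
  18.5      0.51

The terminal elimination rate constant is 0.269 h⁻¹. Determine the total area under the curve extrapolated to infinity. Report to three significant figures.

Trapezoidal AUC_0→18.5:
  [0→2]: (0.00+30.45)/2 × 2 = 30.45
  [2→5]: (30.45+18.43)/2 × 3 = 73.32
  [5→5.5]: (18.43+16.32)/2 × 0.5 = 8.6875
  [5.5→9.5]: (16.32+5.76)/2 × 4 = 44.16
  [9.5→11]: (5.76+3.85)/2 × 1.5 = 7.2075
  [11→17]: (3.85+0.77)/2 × 6 = 13.86
  [17→18.5]: (0.77+0.51)/2 × 1.5 = 0.96
  Sum = 178.645 µg/mL·h
Extrapolated tail: C_last / k_e = 0.51 / 0.269 = 1.896
AUC_0→∞ = 178.645 + 1.896 = 180.541 µg/mL·h

AUC = 181 µg/mL·h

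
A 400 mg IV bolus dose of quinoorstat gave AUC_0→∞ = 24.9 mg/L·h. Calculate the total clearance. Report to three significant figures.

CL = Dose_iv / AUC_0→∞
   = 400 / 24.9 = 16.0643 L/h

CL = 16.1 L/h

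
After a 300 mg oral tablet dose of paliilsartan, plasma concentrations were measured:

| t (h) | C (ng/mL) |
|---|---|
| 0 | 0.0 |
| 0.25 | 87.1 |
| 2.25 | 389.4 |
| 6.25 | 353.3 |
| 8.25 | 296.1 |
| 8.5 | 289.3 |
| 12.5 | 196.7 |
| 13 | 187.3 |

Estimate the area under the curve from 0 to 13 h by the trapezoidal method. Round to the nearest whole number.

Trapezoidal AUC_0→13:
  [0→0.25]: (0.0+87.1)/2 × 0.25 = 10.8875
  [0.25→2.25]: (87.1+389.4)/2 × 2 = 476.5
  [2.25→6.25]: (389.4+353.3)/2 × 4 = 1485.4
  [6.25→8.25]: (353.3+296.1)/2 × 2 = 649.4
  [8.25→8.5]: (296.1+289.3)/2 × 0.25 = 73.175
  [8.5→12.5]: (289.3+196.7)/2 × 4 = 972.0
  [12.5→13]: (196.7+187.3)/2 × 0.5 = 96.0
  Sum = 3763.3625 ng/mL·h

AUC = 3763 ng/mL·h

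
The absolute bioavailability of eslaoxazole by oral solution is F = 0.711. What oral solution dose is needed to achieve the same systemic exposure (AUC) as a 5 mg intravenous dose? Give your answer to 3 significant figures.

D_oral = 7.03 mg

For equal systemic exposure: F × D_ev = D_iv
D_ev = D_iv / F = 5 / 0.711 = 7.03235 mg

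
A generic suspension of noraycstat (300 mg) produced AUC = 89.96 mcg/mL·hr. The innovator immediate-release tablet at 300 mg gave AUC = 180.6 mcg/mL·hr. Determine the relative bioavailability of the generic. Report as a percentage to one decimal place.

F_rel = 49.8%

F_rel = (AUC_test/D_test) / (AUC_ref/D_ref)
      = (89.96/300) / (180.6/300)
      = 0.299867 / 0.602 = 0.4981 = 49.81%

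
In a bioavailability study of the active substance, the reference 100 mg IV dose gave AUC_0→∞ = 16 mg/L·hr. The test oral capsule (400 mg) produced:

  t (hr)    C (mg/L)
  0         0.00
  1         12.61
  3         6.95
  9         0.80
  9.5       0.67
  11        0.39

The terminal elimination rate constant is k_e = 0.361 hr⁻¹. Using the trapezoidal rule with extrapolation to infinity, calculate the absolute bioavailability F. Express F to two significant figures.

F = 0.80

Trapezoidal AUC_0→11 (oral capsule):
  [0→1]: (0.00+12.61)/2 × 1 = 6.305
  [1→3]: (12.61+6.95)/2 × 2 = 19.56
  [3→9]: (6.95+0.80)/2 × 6 = 23.25
  [9→9.5]: (0.80+0.67)/2 × 0.5 = 0.3675
  [9.5→11]: (0.67+0.39)/2 × 1.5 = 0.795
  Sum = 50.2775 mg/L·hr
Tail: C_last/k_e = 0.39/0.361 = 1.080
AUC_0→∞ (oral capsule) = 50.2775 + 1.080 = 51.3575 mg/L·hr
F = (AUC_ev/D_ev)/(AUC_iv/D_iv) = (51.3575/400)/(16/100) = 0.12839375/0.16 = 0.8025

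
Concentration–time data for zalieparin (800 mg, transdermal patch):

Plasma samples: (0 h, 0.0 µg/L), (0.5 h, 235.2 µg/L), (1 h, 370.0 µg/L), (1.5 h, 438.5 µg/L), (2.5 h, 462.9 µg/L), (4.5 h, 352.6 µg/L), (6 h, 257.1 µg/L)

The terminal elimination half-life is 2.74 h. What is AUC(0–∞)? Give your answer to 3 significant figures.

Trapezoidal AUC_0→6:
  [0→0.5]: (0.0+235.2)/2 × 0.5 = 58.8
  [0.5→1]: (235.2+370.0)/2 × 0.5 = 151.3
  [1→1.5]: (370.0+438.5)/2 × 0.5 = 202.125
  [1.5→2.5]: (438.5+462.9)/2 × 1 = 450.7
  [2.5→4.5]: (462.9+352.6)/2 × 2 = 815.5
  [4.5→6]: (352.6+257.1)/2 × 1.5 = 457.275
  Sum = 2135.7 µg/L·h
k_e = ln2 / t½ = 0.693147 / 2.74 = 0.2530 h^-1
Extrapolated tail: C_last / k_e = 257.1 / 0.253 = 1016.206
AUC_0→∞ = 2135.7 + 1016.206 = 3151.906 µg/L·h

AUC = 3150 µg/L·h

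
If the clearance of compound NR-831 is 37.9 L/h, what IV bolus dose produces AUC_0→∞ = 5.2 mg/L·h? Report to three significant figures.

Dose = 197 mg

Dose_iv = CL × AUC_0→∞
     = 37.9 × 5.2 = 197.08 mg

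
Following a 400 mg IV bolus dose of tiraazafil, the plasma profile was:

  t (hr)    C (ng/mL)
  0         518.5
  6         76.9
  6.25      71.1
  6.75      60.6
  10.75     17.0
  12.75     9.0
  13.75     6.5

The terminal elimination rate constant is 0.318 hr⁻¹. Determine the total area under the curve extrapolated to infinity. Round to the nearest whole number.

Trapezoidal AUC_0→13.75:
  [0→6]: (518.5+76.9)/2 × 6 = 1786.2
  [6→6.25]: (76.9+71.1)/2 × 0.25 = 18.5
  [6.25→6.75]: (71.1+60.6)/2 × 0.5 = 32.925
  [6.75→10.75]: (60.6+17.0)/2 × 4 = 155.2
  [10.75→12.75]: (17.0+9.0)/2 × 2 = 26.0
  [12.75→13.75]: (9.0+6.5)/2 × 1 = 7.75
  Sum = 2026.575 ng/mL·hr
Extrapolated tail: C_last / k_e = 6.5 / 0.318 = 20.440
AUC_0→∞ = 2026.575 + 20.440 = 2047.015 ng/mL·hr

AUC = 2047 ng/mL·hr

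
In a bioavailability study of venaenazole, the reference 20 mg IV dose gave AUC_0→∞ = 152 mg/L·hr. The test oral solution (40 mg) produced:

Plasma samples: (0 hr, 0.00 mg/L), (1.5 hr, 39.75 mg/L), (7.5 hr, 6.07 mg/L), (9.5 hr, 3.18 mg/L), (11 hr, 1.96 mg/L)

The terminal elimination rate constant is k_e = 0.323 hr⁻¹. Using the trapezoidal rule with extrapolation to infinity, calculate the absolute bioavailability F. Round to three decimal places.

Trapezoidal AUC_0→11 (oral solution):
  [0→1.5]: (0.00+39.75)/2 × 1.5 = 29.8125
  [1.5→7.5]: (39.75+6.07)/2 × 6 = 137.46
  [7.5→9.5]: (6.07+3.18)/2 × 2 = 9.25
  [9.5→11]: (3.18+1.96)/2 × 1.5 = 3.855
  Sum = 180.3775 mg/L·hr
Tail: C_last/k_e = 1.96/0.323 = 6.068
AUC_0→∞ (oral solution) = 180.3775 + 6.068 = 186.4455 mg/L·hr
F = (AUC_ev/D_ev)/(AUC_iv/D_iv) = (186.4455/40)/(152/20) = 4.6611375/7.6 = 0.6133

F = 0.613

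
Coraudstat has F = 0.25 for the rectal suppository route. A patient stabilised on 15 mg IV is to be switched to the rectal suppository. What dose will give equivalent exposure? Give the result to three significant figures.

For equal systemic exposure: F × D_ev = D_iv
D_ev = D_iv / F = 15 / 0.25 = 60 mg

D_rectal = 60.0 mg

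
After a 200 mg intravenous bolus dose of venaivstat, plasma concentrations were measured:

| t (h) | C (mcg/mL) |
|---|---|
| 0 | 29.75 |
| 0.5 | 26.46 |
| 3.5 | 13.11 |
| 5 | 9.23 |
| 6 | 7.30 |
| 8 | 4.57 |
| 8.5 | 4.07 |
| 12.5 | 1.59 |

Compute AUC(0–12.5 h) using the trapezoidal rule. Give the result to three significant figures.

Trapezoidal AUC_0→12.5:
  [0→0.5]: (29.75+26.46)/2 × 0.5 = 14.0525
  [0.5→3.5]: (26.46+13.11)/2 × 3 = 59.355
  [3.5→5]: (13.11+9.23)/2 × 1.5 = 16.755
  [5→6]: (9.23+7.30)/2 × 1 = 8.265
  [6→8]: (7.30+4.57)/2 × 2 = 11.87
  [8→8.5]: (4.57+4.07)/2 × 0.5 = 2.16
  [8.5→12.5]: (4.07+1.59)/2 × 4 = 11.32
  Sum = 123.7775 mcg/mL·h

AUC = 124 mcg/mL·h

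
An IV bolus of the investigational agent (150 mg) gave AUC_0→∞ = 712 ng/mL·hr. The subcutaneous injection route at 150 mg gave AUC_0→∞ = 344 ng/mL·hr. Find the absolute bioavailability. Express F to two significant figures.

F = (AUC_ev / D_ev) / (AUC_iv / D_iv)
  = (344/150) / (712/150)
  = 2.29333 / 4.74667 = 0.4831

F = 0.48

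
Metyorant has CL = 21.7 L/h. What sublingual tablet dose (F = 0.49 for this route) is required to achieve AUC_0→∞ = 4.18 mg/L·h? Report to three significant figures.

Dose = 185 mg

Dose = CL × AUC_0→∞ / F
     = 21.7 × 4.18 / 0.49 = 185.114 mg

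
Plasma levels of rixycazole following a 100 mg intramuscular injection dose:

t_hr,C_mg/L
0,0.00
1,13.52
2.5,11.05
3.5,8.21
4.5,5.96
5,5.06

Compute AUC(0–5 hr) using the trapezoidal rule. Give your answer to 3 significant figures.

AUC = 44.7 mg/L·hr

Trapezoidal AUC_0→5:
  [0→1]: (0.00+13.52)/2 × 1 = 6.76
  [1→2.5]: (13.52+11.05)/2 × 1.5 = 18.4275
  [2.5→3.5]: (11.05+8.21)/2 × 1 = 9.63
  [3.5→4.5]: (8.21+5.96)/2 × 1 = 7.085
  [4.5→5]: (5.96+5.06)/2 × 0.5 = 2.755
  Sum = 44.6575 mg/L·hr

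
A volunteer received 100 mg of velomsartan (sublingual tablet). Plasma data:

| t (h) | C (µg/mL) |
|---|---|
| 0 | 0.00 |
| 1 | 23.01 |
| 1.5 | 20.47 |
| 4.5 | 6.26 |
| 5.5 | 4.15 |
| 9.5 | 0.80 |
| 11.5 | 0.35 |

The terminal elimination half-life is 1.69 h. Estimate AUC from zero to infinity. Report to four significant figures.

AUC = 79.58 µg/mL·h

Trapezoidal AUC_0→11.5:
  [0→1]: (0.00+23.01)/2 × 1 = 11.505
  [1→1.5]: (23.01+20.47)/2 × 0.5 = 10.87
  [1.5→4.5]: (20.47+6.26)/2 × 3 = 40.095
  [4.5→5.5]: (6.26+4.15)/2 × 1 = 5.205
  [5.5→9.5]: (4.15+0.80)/2 × 4 = 9.9
  [9.5→11.5]: (0.80+0.35)/2 × 2 = 1.15
  Sum = 78.725 µg/mL·h
k_e = ln2 / t½ = 0.693147 / 1.69 = 0.4101 h^-1
Extrapolated tail: C_last / k_e = 0.35 / 0.4101 = 0.853
AUC_0→∞ = 78.725 + 0.853 = 79.578 µg/mL·h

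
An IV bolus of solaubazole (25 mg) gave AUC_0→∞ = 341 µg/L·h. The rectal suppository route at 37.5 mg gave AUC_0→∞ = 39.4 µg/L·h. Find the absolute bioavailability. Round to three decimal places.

F = (AUC_ev / D_ev) / (AUC_iv / D_iv)
  = (39.4/37.5) / (341/25)
  = 1.05067 / 13.64 = 0.0770

F = 0.077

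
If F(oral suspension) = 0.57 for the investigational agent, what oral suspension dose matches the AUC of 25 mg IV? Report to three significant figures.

For equal systemic exposure: F × D_ev = D_iv
D_ev = D_iv / F = 25 / 0.57 = 43.8596 mg

D_oral = 43.9 mg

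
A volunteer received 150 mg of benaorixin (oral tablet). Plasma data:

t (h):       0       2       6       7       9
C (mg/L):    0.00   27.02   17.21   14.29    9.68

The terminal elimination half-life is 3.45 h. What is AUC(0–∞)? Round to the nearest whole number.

AUC = 203 mg/L·h

Trapezoidal AUC_0→9:
  [0→2]: (0.00+27.02)/2 × 2 = 27.02
  [2→6]: (27.02+17.21)/2 × 4 = 88.46
  [6→7]: (17.21+14.29)/2 × 1 = 15.75
  [7→9]: (14.29+9.68)/2 × 2 = 23.97
  Sum = 155.2 mg/L·h
k_e = ln2 / t½ = 0.693147 / 3.45 = 0.2009 h^-1
Extrapolated tail: C_last / k_e = 9.68 / 0.2009 = 48.183
AUC_0→∞ = 155.2 + 48.183 = 203.383 mg/L·h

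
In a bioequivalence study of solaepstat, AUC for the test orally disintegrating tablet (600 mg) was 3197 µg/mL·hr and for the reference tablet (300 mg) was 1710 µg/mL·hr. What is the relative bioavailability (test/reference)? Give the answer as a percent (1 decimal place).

F_rel = (AUC_test/D_test) / (AUC_ref/D_ref)
      = (3197/600) / (1710/300)
      = 5.32833 / 5.7 = 0.9348 = 93.48%

F_rel = 93.5%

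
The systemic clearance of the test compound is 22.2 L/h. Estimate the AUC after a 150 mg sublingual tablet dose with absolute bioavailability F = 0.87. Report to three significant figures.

AUC = 5.88 mg/L·h

AUC_0→∞ = F × Dose / CL
        = 0.87 × 150 / 22.2 = 5.87838 mg/L·h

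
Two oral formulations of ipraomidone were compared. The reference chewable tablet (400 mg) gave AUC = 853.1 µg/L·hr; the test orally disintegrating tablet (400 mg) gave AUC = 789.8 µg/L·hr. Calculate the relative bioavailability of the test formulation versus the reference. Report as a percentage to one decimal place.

F_rel = (AUC_test/D_test) / (AUC_ref/D_ref)
      = (789.8/400) / (853.1/400)
      = 1.9745 / 2.13275 = 0.9258 = 92.58%

F_rel = 92.6%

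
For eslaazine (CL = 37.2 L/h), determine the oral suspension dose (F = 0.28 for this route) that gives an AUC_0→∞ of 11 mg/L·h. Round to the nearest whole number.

Dose = CL × AUC_0→∞ / F
     = 37.2 × 11 / 0.28 = 1461.43 mg

Dose = 1461 mg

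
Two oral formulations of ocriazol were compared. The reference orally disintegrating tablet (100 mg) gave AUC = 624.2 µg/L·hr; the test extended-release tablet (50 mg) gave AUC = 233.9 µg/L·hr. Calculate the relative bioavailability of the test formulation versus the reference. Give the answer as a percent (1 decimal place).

F_rel = (AUC_test/D_test) / (AUC_ref/D_ref)
      = (233.9/50) / (624.2/100)
      = 4.678 / 6.242 = 0.7494 = 74.94%

F_rel = 74.9%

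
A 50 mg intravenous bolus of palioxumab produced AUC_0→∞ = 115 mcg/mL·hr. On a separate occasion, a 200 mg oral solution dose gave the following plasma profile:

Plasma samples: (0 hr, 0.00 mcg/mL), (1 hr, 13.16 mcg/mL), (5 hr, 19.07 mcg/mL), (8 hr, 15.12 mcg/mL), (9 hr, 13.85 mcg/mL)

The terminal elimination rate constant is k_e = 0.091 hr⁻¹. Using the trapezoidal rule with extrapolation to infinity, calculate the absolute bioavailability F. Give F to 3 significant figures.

Trapezoidal AUC_0→9 (oral solution):
  [0→1]: (0.00+13.16)/2 × 1 = 6.58
  [1→5]: (13.16+19.07)/2 × 4 = 64.46
  [5→8]: (19.07+15.12)/2 × 3 = 51.285
  [8→9]: (15.12+13.85)/2 × 1 = 14.485
  Sum = 136.81 mcg/mL·hr
Tail: C_last/k_e = 13.85/0.091 = 152.198
AUC_0→∞ (oral solution) = 136.81 + 152.198 = 289.008 mcg/mL·hr
F = (AUC_ev/D_ev)/(AUC_iv/D_iv) = (289.008/200)/(115/50) = 1.44504/2.3 = 0.6283

F = 0.628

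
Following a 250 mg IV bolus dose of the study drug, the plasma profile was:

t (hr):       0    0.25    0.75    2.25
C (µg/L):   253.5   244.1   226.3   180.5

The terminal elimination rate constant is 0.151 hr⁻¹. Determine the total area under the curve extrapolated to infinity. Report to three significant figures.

AUC = 1680 µg/L·hr

Trapezoidal AUC_0→2.25:
  [0→0.25]: (253.5+244.1)/2 × 0.25 = 62.2
  [0.25→0.75]: (244.1+226.3)/2 × 0.5 = 117.6
  [0.75→2.25]: (226.3+180.5)/2 × 1.5 = 305.1
  Sum = 484.9 µg/L·hr
Extrapolated tail: C_last / k_e = 180.5 / 0.151 = 1195.364
AUC_0→∞ = 484.9 + 1195.364 = 1680.264 µg/L·hr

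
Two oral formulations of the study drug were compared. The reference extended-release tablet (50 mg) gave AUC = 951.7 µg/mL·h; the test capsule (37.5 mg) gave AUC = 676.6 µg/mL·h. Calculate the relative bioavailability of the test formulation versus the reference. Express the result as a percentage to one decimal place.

F_rel = 94.8%

F_rel = (AUC_test/D_test) / (AUC_ref/D_ref)
      = (676.6/37.5) / (951.7/50)
      = 18.0427 / 19.034 = 0.9479 = 94.79%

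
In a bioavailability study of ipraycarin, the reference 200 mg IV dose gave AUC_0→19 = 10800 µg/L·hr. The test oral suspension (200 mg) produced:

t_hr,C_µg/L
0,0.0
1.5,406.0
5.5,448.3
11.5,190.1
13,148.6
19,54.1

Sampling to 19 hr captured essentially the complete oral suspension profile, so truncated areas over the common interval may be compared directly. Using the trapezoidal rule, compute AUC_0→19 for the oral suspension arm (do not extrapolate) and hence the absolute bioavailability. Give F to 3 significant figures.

Trapezoidal AUC_0→19 (oral suspension):
  [0→1.5]: (0.0+406.0)/2 × 1.5 = 304.5
  [1.5→5.5]: (406.0+448.3)/2 × 4 = 1708.6
  [5.5→11.5]: (448.3+190.1)/2 × 6 = 1915.2
  [11.5→13]: (190.1+148.6)/2 × 1.5 = 254.025
  [13→19]: (148.6+54.1)/2 × 6 = 608.1
  Sum = 4790.425 µg/L·hr
F = (AUC_ev/D_ev)/(AUC_iv/D_iv) = (4790.425/200)/(10800/200) = 23.952125/54 = 0.4436

F = 0.444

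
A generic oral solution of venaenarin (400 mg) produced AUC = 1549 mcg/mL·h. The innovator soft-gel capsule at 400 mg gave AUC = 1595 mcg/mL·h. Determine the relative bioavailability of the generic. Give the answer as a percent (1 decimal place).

F_rel = 97.1%

F_rel = (AUC_test/D_test) / (AUC_ref/D_ref)
      = (1549/400) / (1595/400)
      = 3.8725 / 3.9875 = 0.9712 = 97.12%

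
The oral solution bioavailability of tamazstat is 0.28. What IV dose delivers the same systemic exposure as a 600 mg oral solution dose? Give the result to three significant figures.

Systemic exposure from an extravascular dose = F × D_ev, so the equivalent IV dose is F × D_ev.
D_iv = F × D_ev = 0.28 × 600 = 168 mg

D_iv = 168 mg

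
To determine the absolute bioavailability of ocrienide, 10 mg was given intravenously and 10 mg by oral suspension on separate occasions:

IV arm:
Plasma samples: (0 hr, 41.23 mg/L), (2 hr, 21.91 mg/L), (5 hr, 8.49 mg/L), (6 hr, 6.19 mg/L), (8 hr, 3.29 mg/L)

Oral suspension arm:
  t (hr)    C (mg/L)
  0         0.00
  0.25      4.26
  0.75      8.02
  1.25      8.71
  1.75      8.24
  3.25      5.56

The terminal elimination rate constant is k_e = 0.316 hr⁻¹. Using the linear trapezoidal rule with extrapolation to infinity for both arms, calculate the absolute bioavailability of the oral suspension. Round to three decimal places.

Trapezoidal AUC_0→8 (IV):
  [0→2]: (41.23+21.91)/2 × 2 = 63.14
  [2→5]: (21.91+8.49)/2 × 3 = 45.6
  [5→6]: (8.49+6.19)/2 × 1 = 7.34
  [6→8]: (6.19+3.29)/2 × 2 = 9.48
  Sum = 125.56 mg/L·hr
IV tail: 3.29/0.316 = 10.411; AUC_iv,0→∞ = 125.56 + 10.411 = 135.971 mg/L·hr
Trapezoidal AUC_0→3.25 (oral suspension):
  [0→0.25]: (0.00+4.26)/2 × 0.25 = 0.5325
  [0.25→0.75]: (4.26+8.02)/2 × 0.5 = 3.07
  [0.75→1.25]: (8.02+8.71)/2 × 0.5 = 4.1825
  [1.25→1.75]: (8.71+8.24)/2 × 0.5 = 4.2375
  [1.75→3.25]: (8.24+5.56)/2 × 1.5 = 10.35
  Sum = 22.3725 mg/L·hr
oral suspension tail: 5.56/0.316 = 17.595; AUC_ev,0→∞ = 22.3725 + 17.595 = 39.9675 mg/L·hr
F = (AUC_ev/D_ev)/(AUC_iv/D_iv) = (39.9675/10)/(135.971/10) = 3.99675/13.5971 = 0.2939

F = 0.294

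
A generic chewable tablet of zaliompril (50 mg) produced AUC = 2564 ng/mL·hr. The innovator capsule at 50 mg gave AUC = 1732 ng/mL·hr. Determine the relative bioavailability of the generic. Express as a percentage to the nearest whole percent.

F_rel = (AUC_test/D_test) / (AUC_ref/D_ref)
      = (2564/50) / (1732/50)
      = 51.28 / 34.64 = 1.4804 = 148.04%

F_rel = 148%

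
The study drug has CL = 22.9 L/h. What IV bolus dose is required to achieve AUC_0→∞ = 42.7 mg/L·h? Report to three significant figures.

Dose = 978 mg

Dose_iv = CL × AUC_0→∞
     = 22.9 × 42.7 = 977.83 mg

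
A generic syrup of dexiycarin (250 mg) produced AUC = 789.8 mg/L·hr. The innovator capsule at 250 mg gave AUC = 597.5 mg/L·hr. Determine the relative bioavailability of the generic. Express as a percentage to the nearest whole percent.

F_rel = 132%

F_rel = (AUC_test/D_test) / (AUC_ref/D_ref)
      = (789.8/250) / (597.5/250)
      = 3.1592 / 2.39 = 1.3218 = 132.18%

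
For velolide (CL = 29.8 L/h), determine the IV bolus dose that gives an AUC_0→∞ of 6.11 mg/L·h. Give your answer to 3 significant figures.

Dose_iv = CL × AUC_0→∞
     = 29.8 × 6.11 = 182.078 mg

Dose = 182 mg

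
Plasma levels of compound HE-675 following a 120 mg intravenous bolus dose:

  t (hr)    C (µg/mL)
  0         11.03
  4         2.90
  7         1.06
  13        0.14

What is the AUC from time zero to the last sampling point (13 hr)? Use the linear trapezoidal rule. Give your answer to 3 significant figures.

Trapezoidal AUC_0→13:
  [0→4]: (11.03+2.90)/2 × 4 = 27.86
  [4→7]: (2.90+1.06)/2 × 3 = 5.94
  [7→13]: (1.06+0.14)/2 × 6 = 3.6
  Sum = 37.4 µg/mL·hr

AUC = 37.4 µg/mL·hr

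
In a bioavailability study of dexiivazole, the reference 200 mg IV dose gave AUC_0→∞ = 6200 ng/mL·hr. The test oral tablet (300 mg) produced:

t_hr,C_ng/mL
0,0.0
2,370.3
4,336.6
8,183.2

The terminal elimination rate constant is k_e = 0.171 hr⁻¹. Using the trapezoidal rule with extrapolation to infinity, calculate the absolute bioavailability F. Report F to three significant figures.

Trapezoidal AUC_0→8 (oral tablet):
  [0→2]: (0.0+370.3)/2 × 2 = 370.3
  [2→4]: (370.3+336.6)/2 × 2 = 706.9
  [4→8]: (336.6+183.2)/2 × 4 = 1039.6
  Sum = 2116.8 ng/mL·hr
Tail: C_last/k_e = 183.2/0.171 = 1071.345
AUC_0→∞ (oral tablet) = 2116.8 + 1071.345 = 3188.145 ng/mL·hr
F = (AUC_ev/D_ev)/(AUC_iv/D_iv) = (3188.145/300)/(6200/200) = 10.62715/31 = 0.3428

F = 0.343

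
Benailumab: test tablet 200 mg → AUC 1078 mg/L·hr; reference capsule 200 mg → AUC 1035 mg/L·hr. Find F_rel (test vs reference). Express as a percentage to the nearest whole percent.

F_rel = (AUC_test/D_test) / (AUC_ref/D_ref)
      = (1078/200) / (1035/200)
      = 5.39 / 5.175 = 1.0415 = 104.15%

F_rel = 104%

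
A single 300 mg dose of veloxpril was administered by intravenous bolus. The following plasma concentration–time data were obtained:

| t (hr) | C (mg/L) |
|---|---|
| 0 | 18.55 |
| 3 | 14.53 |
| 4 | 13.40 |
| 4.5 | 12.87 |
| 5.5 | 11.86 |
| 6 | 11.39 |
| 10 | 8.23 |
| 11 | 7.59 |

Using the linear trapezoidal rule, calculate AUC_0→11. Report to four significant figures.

Trapezoidal AUC_0→11:
  [0→3]: (18.55+14.53)/2 × 3 = 49.62
  [3→4]: (14.53+13.40)/2 × 1 = 13.965
  [4→4.5]: (13.40+12.87)/2 × 0.5 = 6.5675
  [4.5→5.5]: (12.87+11.86)/2 × 1 = 12.365
  [5.5→6]: (11.86+11.39)/2 × 0.5 = 5.8125
  [6→10]: (11.39+8.23)/2 × 4 = 39.24
  [10→11]: (8.23+7.59)/2 × 1 = 7.91
  Sum = 135.48 mg/L·hr

AUC = 135.5 mg/L·hr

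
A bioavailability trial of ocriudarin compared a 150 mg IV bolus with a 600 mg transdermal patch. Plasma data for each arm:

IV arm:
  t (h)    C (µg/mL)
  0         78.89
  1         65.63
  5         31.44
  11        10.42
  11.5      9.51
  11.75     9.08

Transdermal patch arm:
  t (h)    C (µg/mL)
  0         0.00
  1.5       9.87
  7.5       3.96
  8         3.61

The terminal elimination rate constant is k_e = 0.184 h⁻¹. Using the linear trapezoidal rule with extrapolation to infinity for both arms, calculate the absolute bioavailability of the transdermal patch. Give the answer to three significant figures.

Trapezoidal AUC_0→11.75 (IV):
  [0→1]: (78.89+65.63)/2 × 1 = 72.26
  [1→5]: (65.63+31.44)/2 × 4 = 194.14
  [5→11]: (31.44+10.42)/2 × 6 = 125.58
  [11→11.5]: (10.42+9.51)/2 × 0.5 = 4.9825
  [11.5→11.75]: (9.51+9.08)/2 × 0.25 = 2.32375
  Sum = 399.28625 µg/mL·h
IV tail: 9.08/0.184 = 49.348; AUC_iv,0→∞ = 399.28625 + 49.348 = 448.63425 µg/mL·h
Trapezoidal AUC_0→8 (transdermal patch):
  [0→1.5]: (0.00+9.87)/2 × 1.5 = 7.4025
  [1.5→7.5]: (9.87+3.96)/2 × 6 = 41.49
  [7.5→8]: (3.96+3.61)/2 × 0.5 = 1.8925
  Sum = 50.785 µg/mL·h
transdermal patch tail: 3.61/0.184 = 19.620; AUC_ev,0→∞ = 50.785 + 19.620 = 70.405 µg/mL·h
F = (AUC_ev/D_ev)/(AUC_iv/D_iv) = (70.405/600)/(448.63425/150) = 0.117342/2.990895 = 0.0392

F = 0.0392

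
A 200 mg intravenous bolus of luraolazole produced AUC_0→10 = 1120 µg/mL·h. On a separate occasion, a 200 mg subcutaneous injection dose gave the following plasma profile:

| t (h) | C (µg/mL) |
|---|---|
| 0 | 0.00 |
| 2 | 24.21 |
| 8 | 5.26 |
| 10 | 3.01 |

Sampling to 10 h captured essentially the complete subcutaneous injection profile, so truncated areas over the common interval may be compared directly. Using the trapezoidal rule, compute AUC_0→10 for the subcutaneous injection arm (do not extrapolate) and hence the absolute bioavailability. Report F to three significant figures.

F = 0.108

Trapezoidal AUC_0→10 (subcutaneous injection):
  [0→2]: (0.00+24.21)/2 × 2 = 24.21
  [2→8]: (24.21+5.26)/2 × 6 = 88.41
  [8→10]: (5.26+3.01)/2 × 2 = 8.27
  Sum = 120.89 µg/mL·h
F = (AUC_ev/D_ev)/(AUC_iv/D_iv) = (120.89/200)/(1120/200) = 0.60445/5.6 = 0.1079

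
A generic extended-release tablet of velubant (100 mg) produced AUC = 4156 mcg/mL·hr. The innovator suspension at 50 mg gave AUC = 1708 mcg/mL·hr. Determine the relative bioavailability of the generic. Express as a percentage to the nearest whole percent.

F_rel = 122%

F_rel = (AUC_test/D_test) / (AUC_ref/D_ref)
      = (4156/100) / (1708/50)
      = 41.56 / 34.16 = 1.2166 = 121.66%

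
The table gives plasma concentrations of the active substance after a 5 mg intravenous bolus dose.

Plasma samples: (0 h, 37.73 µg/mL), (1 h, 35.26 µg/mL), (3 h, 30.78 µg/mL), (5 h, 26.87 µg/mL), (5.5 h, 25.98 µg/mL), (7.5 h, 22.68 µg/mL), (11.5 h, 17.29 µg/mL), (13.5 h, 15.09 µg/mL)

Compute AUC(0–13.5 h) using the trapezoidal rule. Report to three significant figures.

AUC = 334 µg/mL·h

Trapezoidal AUC_0→13.5:
  [0→1]: (37.73+35.26)/2 × 1 = 36.495
  [1→3]: (35.26+30.78)/2 × 2 = 66.04
  [3→5]: (30.78+26.87)/2 × 2 = 57.65
  [5→5.5]: (26.87+25.98)/2 × 0.5 = 13.2125
  [5.5→7.5]: (25.98+22.68)/2 × 2 = 48.66
  [7.5→11.5]: (22.68+17.29)/2 × 4 = 79.94
  [11.5→13.5]: (17.29+15.09)/2 × 2 = 32.38
  Sum = 334.3775 µg/mL·h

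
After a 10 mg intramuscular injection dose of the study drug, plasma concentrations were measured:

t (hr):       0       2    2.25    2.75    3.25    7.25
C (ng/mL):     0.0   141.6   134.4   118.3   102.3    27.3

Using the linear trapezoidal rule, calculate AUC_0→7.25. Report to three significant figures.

Trapezoidal AUC_0→7.25:
  [0→2]: (0.0+141.6)/2 × 2 = 141.6
  [2→2.25]: (141.6+134.4)/2 × 0.25 = 34.5
  [2.25→2.75]: (134.4+118.3)/2 × 0.5 = 63.175
  [2.75→3.25]: (118.3+102.3)/2 × 0.5 = 55.15
  [3.25→7.25]: (102.3+27.3)/2 × 4 = 259.2
  Sum = 553.625 ng/mL·hr

AUC = 554 ng/mL·hr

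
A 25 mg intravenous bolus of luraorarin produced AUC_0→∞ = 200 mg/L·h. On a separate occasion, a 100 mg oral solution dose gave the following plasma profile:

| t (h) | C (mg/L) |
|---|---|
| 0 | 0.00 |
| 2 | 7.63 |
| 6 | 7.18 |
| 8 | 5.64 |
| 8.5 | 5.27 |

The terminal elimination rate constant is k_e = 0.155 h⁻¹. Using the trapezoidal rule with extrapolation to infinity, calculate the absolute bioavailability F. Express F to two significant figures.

F = 0.11

Trapezoidal AUC_0→8.5 (oral solution):
  [0→2]: (0.00+7.63)/2 × 2 = 7.63
  [2→6]: (7.63+7.18)/2 × 4 = 29.62
  [6→8]: (7.18+5.64)/2 × 2 = 12.82
  [8→8.5]: (5.64+5.27)/2 × 0.5 = 2.7275
  Sum = 52.7975 mg/L·h
Tail: C_last/k_e = 5.27/0.155 = 34.000
AUC_0→∞ (oral solution) = 52.7975 + 34.000 = 86.7975 mg/L·h
F = (AUC_ev/D_ev)/(AUC_iv/D_iv) = (86.7975/100)/(200/25) = 0.867975/8 = 0.1085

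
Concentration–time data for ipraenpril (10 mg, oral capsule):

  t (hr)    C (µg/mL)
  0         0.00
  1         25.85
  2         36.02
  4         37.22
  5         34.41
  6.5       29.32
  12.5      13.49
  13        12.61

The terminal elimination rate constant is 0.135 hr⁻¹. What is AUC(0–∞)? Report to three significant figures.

AUC = 429 µg/mL·hr

Trapezoidal AUC_0→13:
  [0→1]: (0.00+25.85)/2 × 1 = 12.925
  [1→2]: (25.85+36.02)/2 × 1 = 30.935
  [2→4]: (36.02+37.22)/2 × 2 = 73.24
  [4→5]: (37.22+34.41)/2 × 1 = 35.815
  [5→6.5]: (34.41+29.32)/2 × 1.5 = 47.7975
  [6.5→12.5]: (29.32+13.49)/2 × 6 = 128.43
  [12.5→13]: (13.49+12.61)/2 × 0.5 = 6.525
  Sum = 335.6675 µg/mL·hr
Extrapolated tail: C_last / k_e = 12.61 / 0.135 = 93.407
AUC_0→∞ = 335.6675 + 93.407 = 429.0745 µg/mL·hr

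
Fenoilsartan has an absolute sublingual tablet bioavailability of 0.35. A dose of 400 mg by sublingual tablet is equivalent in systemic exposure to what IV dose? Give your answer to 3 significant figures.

D_iv = 140 mg

Systemic exposure from an extravascular dose = F × D_ev, so the equivalent IV dose is F × D_ev.
D_iv = F × D_ev = 0.35 × 400 = 140 mg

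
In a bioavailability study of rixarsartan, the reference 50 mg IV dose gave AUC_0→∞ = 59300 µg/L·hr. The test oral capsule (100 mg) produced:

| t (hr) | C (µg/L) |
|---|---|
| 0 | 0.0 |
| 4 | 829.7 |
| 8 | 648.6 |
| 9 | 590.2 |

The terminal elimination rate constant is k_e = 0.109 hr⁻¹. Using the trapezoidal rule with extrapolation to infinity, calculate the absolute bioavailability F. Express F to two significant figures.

F = 0.090

Trapezoidal AUC_0→9 (oral capsule):
  [0→4]: (0.0+829.7)/2 × 4 = 1659.4
  [4→8]: (829.7+648.6)/2 × 4 = 2956.6
  [8→9]: (648.6+590.2)/2 × 1 = 619.4
  Sum = 5235.4 µg/L·hr
Tail: C_last/k_e = 590.2/0.109 = 5414.679
AUC_0→∞ (oral capsule) = 5235.4 + 5414.679 = 10650.079 µg/L·hr
F = (AUC_ev/D_ev)/(AUC_iv/D_iv) = (10650.079/100)/(59300/50) = 106.50079/1186 = 0.0898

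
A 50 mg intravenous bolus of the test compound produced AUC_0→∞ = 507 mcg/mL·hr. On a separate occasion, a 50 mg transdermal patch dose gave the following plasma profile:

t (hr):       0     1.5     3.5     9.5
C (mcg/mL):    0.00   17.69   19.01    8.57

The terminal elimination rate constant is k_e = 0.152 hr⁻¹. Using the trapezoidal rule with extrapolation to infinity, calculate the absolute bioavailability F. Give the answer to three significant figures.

Trapezoidal AUC_0→9.5 (transdermal patch):
  [0→1.5]: (0.00+17.69)/2 × 1.5 = 13.2675
  [1.5→3.5]: (17.69+19.01)/2 × 2 = 36.7
  [3.5→9.5]: (19.01+8.57)/2 × 6 = 82.74
  Sum = 132.7075 mcg/mL·hr
Tail: C_last/k_e = 8.57/0.152 = 56.382
AUC_0→∞ (transdermal patch) = 132.7075 + 56.382 = 189.0895 mcg/mL·hr
F = (AUC_ev/D_ev)/(AUC_iv/D_iv) = (189.0895/50)/(507/50) = 3.78179/10.14 = 0.3730

F = 0.373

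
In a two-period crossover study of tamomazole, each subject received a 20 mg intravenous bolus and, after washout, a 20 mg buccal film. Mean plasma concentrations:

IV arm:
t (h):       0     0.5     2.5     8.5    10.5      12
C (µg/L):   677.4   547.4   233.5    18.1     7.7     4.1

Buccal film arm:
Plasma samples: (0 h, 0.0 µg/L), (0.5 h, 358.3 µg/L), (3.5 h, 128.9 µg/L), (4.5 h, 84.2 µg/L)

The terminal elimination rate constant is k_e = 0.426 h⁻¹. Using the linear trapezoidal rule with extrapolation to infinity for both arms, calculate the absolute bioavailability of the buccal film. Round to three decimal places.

F = 0.596

Trapezoidal AUC_0→12 (IV):
  [0→0.5]: (677.4+547.4)/2 × 0.5 = 306.2
  [0.5→2.5]: (547.4+233.5)/2 × 2 = 780.9
  [2.5→8.5]: (233.5+18.1)/2 × 6 = 754.8
  [8.5→10.5]: (18.1+7.7)/2 × 2 = 25.8
  [10.5→12]: (7.7+4.1)/2 × 1.5 = 8.85
  Sum = 1876.55 µg/L·h
IV tail: 4.1/0.426 = 9.624; AUC_iv,0→∞ = 1876.55 + 9.624 = 1886.174 µg/L·h
Trapezoidal AUC_0→4.5 (buccal film):
  [0→0.5]: (0.0+358.3)/2 × 0.5 = 89.575
  [0.5→3.5]: (358.3+128.9)/2 × 3 = 730.8
  [3.5→4.5]: (128.9+84.2)/2 × 1 = 106.55
  Sum = 926.925 µg/L·h
buccal film tail: 84.2/0.426 = 197.653; AUC_ev,0→∞ = 926.925 + 197.653 = 1124.578 µg/L·h
F = (AUC_ev/D_ev)/(AUC_iv/D_iv) = (1124.578/20)/(1886.174/20) = 56.2289/94.3087 = 0.5962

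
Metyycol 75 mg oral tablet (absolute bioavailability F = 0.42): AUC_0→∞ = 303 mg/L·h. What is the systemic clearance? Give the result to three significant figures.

CL = F × Dose / AUC_0→∞
   = 0.42 × 75 / 303 = 0.10396 L/h

CL = 0.104 L/h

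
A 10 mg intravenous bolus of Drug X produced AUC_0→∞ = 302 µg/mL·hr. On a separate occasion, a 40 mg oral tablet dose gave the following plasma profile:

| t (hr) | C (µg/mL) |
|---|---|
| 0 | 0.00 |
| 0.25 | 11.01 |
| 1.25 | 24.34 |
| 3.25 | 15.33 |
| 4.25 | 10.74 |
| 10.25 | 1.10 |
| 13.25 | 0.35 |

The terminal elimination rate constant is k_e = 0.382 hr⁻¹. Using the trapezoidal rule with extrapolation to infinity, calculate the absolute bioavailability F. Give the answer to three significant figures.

Trapezoidal AUC_0→13.25 (oral tablet):
  [0→0.25]: (0.00+11.01)/2 × 0.25 = 1.37625
  [0.25→1.25]: (11.01+24.34)/2 × 1 = 17.675
  [1.25→3.25]: (24.34+15.33)/2 × 2 = 39.67
  [3.25→4.25]: (15.33+10.74)/2 × 1 = 13.035
  [4.25→10.25]: (10.74+1.10)/2 × 6 = 35.52
  [10.25→13.25]: (1.10+0.35)/2 × 3 = 2.175
  Sum = 109.45125 µg/mL·hr
Tail: C_last/k_e = 0.35/0.382 = 0.916
AUC_0→∞ (oral tablet) = 109.45125 + 0.916 = 110.36725 µg/mL·hr
F = (AUC_ev/D_ev)/(AUC_iv/D_iv) = (110.36725/40)/(302/10) = 2.75918/30.2 = 0.0914

F = 0.0914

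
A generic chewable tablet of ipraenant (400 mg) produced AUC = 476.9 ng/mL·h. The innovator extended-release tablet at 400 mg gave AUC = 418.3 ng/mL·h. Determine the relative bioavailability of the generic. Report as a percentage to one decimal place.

F_rel = (AUC_test/D_test) / (AUC_ref/D_ref)
      = (476.9/400) / (418.3/400)
      = 1.19225 / 1.04575 = 1.1401 = 114.01%

F_rel = 114.0%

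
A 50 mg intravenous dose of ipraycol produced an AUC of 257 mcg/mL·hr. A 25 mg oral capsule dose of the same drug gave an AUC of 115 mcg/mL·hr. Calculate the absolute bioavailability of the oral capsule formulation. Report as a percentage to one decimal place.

F = 89.5%

F = (AUC_ev / D_ev) / (AUC_iv / D_iv)
  = (115/25) / (257/50)
  = 4.6 / 5.14 = 0.8949
  = 89.49%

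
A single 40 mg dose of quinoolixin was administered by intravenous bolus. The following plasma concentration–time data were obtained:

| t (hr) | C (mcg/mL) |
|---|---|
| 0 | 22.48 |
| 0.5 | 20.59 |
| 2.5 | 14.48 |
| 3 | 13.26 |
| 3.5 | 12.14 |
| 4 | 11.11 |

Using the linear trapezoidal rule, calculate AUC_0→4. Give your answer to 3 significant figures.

Trapezoidal AUC_0→4:
  [0→0.5]: (22.48+20.59)/2 × 0.5 = 10.7675
  [0.5→2.5]: (20.59+14.48)/2 × 2 = 35.07
  [2.5→3]: (14.48+13.26)/2 × 0.5 = 6.935
  [3→3.5]: (13.26+12.14)/2 × 0.5 = 6.35
  [3.5→4]: (12.14+11.11)/2 × 0.5 = 5.8125
  Sum = 64.935 mcg/mL·hr

AUC = 64.9 mcg/mL·hr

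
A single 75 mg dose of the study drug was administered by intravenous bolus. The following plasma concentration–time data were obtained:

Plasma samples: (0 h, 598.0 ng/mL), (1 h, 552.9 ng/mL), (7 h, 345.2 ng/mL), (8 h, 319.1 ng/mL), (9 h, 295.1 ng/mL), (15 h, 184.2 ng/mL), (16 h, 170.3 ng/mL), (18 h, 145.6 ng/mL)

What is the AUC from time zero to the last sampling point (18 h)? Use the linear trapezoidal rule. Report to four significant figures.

AUC = 5840 ng/mL·h

Trapezoidal AUC_0→18:
  [0→1]: (598.0+552.9)/2 × 1 = 575.45
  [1→7]: (552.9+345.2)/2 × 6 = 2694.3
  [7→8]: (345.2+319.1)/2 × 1 = 332.15
  [8→9]: (319.1+295.1)/2 × 1 = 307.1
  [9→15]: (295.1+184.2)/2 × 6 = 1437.9
  [15→16]: (184.2+170.3)/2 × 1 = 177.25
  [16→18]: (170.3+145.6)/2 × 2 = 315.9
  Sum = 5840.05 ng/mL·h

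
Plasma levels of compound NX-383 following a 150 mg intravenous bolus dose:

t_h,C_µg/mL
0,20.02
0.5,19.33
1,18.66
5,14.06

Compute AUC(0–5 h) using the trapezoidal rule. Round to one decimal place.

Trapezoidal AUC_0→5:
  [0→0.5]: (20.02+19.33)/2 × 0.5 = 9.8375
  [0.5→1]: (19.33+18.66)/2 × 0.5 = 9.4975
  [1→5]: (18.66+14.06)/2 × 4 = 65.44
  Sum = 84.775 µg/mL·h

AUC = 84.8 µg/mL·h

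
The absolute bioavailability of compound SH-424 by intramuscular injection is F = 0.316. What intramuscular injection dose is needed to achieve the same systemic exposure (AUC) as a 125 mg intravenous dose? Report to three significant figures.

For equal systemic exposure: F × D_ev = D_iv
D_ev = D_iv / F = 125 / 0.316 = 395.57 mg

D_intramuscular = 396 mg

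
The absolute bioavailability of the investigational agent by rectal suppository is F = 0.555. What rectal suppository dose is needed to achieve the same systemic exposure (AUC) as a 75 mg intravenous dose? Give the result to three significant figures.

For equal systemic exposure: F × D_ev = D_iv
D_ev = D_iv / F = 75 / 0.555 = 135.135 mg

D_rectal = 135 mg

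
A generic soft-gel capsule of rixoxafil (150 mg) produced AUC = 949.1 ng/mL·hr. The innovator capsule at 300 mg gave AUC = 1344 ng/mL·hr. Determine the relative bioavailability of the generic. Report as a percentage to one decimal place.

F_rel = (AUC_test/D_test) / (AUC_ref/D_ref)
      = (949.1/150) / (1344/300)
      = 6.32733 / 4.48 = 1.4124 = 141.24%

F_rel = 141.2%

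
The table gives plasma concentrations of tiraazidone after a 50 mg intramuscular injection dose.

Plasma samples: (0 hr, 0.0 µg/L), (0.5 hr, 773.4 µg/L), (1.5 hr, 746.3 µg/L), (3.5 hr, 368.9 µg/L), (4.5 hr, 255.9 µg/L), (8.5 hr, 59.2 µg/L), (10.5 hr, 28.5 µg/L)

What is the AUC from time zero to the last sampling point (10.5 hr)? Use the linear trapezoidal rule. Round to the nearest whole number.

AUC = 3099 µg/L·hr

Trapezoidal AUC_0→10.5:
  [0→0.5]: (0.0+773.4)/2 × 0.5 = 193.35
  [0.5→1.5]: (773.4+746.3)/2 × 1 = 759.85
  [1.5→3.5]: (746.3+368.9)/2 × 2 = 1115.2
  [3.5→4.5]: (368.9+255.9)/2 × 1 = 312.4
  [4.5→8.5]: (255.9+59.2)/2 × 4 = 630.2
  [8.5→10.5]: (59.2+28.5)/2 × 2 = 87.7
  Sum = 3098.7 µg/L·hr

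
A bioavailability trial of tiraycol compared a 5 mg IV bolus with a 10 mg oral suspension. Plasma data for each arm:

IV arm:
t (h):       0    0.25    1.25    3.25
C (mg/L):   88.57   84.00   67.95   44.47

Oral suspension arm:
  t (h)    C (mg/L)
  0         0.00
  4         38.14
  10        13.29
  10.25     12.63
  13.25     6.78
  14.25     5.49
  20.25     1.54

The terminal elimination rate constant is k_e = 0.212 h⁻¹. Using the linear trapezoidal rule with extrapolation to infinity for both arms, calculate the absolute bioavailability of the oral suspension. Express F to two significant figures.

F = 0.35

Trapezoidal AUC_0→3.25 (IV):
  [0→0.25]: (88.57+84.00)/2 × 0.25 = 21.57125
  [0.25→1.25]: (84.00+67.95)/2 × 1 = 75.975
  [1.25→3.25]: (67.95+44.47)/2 × 2 = 112.42
  Sum = 209.96625 mg/L·h
IV tail: 44.47/0.212 = 209.764; AUC_iv,0→∞ = 209.96625 + 209.764 = 419.73025 mg/L·h
Trapezoidal AUC_0→20.25 (oral suspension):
  [0→4]: (0.00+38.14)/2 × 4 = 76.28
  [4→10]: (38.14+13.29)/2 × 6 = 154.29
  [10→10.25]: (13.29+12.63)/2 × 0.25 = 3.24
  [10.25→13.25]: (12.63+6.78)/2 × 3 = 29.115
  [13.25→14.25]: (6.78+5.49)/2 × 1 = 6.135
  [14.25→20.25]: (5.49+1.54)/2 × 6 = 21.09
  Sum = 290.15 mg/L·h
oral suspension tail: 1.54/0.212 = 7.264; AUC_ev,0→∞ = 290.15 + 7.264 = 297.414 mg/L·h
F = (AUC_ev/D_ev)/(AUC_iv/D_iv) = (297.414/10)/(419.73025/5) = 29.7414/83.94605 = 0.3543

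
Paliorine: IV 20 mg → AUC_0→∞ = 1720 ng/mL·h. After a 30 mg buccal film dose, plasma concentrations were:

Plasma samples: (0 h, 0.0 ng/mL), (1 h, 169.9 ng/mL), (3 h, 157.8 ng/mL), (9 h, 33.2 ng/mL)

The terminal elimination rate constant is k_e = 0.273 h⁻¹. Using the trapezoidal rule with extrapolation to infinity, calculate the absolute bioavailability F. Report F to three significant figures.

Trapezoidal AUC_0→9 (buccal film):
  [0→1]: (0.0+169.9)/2 × 1 = 84.95
  [1→3]: (169.9+157.8)/2 × 2 = 327.7
  [3→9]: (157.8+33.2)/2 × 6 = 573.0
  Sum = 985.65 ng/mL·h
Tail: C_last/k_e = 33.2/0.273 = 121.612
AUC_0→∞ (buccal film) = 985.65 + 121.612 = 1107.262 ng/mL·h
F = (AUC_ev/D_ev)/(AUC_iv/D_iv) = (1107.262/30)/(1720/20) = 36.9087/86 = 0.4292

F = 0.429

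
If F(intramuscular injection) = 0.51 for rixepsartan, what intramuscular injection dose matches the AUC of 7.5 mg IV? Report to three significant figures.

D_intramuscular = 14.7 mg

For equal systemic exposure: F × D_ev = D_iv
D_ev = D_iv / F = 7.5 / 0.51 = 14.7059 mg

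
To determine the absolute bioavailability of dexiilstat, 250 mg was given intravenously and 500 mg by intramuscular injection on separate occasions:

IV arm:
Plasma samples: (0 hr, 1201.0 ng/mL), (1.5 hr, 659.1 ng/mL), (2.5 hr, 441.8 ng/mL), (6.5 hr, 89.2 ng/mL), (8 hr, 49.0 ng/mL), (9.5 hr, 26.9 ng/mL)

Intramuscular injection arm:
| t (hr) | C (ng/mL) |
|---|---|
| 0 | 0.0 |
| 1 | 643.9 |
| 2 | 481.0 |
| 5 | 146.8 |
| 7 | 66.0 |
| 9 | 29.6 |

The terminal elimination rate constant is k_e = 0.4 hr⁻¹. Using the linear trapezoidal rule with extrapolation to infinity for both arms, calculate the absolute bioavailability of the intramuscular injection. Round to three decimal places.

F = 0.341

Trapezoidal AUC_0→9.5 (IV):
  [0→1.5]: (1201.0+659.1)/2 × 1.5 = 1395.075
  [1.5→2.5]: (659.1+441.8)/2 × 1 = 550.45
  [2.5→6.5]: (441.8+89.2)/2 × 4 = 1062.0
  [6.5→8]: (89.2+49.0)/2 × 1.5 = 103.65
  [8→9.5]: (49.0+26.9)/2 × 1.5 = 56.925
  Sum = 3168.1 ng/mL·hr
IV tail: 26.9/0.4 = 67.250; AUC_iv,0→∞ = 3168.1 + 67.250 = 3235.35 ng/mL·hr
Trapezoidal AUC_0→9 (intramuscular injection):
  [0→1]: (0.0+643.9)/2 × 1 = 321.95
  [1→2]: (643.9+481.0)/2 × 1 = 562.45
  [2→5]: (481.0+146.8)/2 × 3 = 941.7
  [5→7]: (146.8+66.0)/2 × 2 = 212.8
  [7→9]: (66.0+29.6)/2 × 2 = 95.6
  Sum = 2134.5 ng/mL·hr
intramuscular injection tail: 29.6/0.4 = 74.000; AUC_ev,0→∞ = 2134.5 + 74.000 = 2208.5 ng/mL·hr
F = (AUC_ev/D_ev)/(AUC_iv/D_iv) = (2208.5/500)/(3235.35/250) = 4.417/12.9414 = 0.3413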